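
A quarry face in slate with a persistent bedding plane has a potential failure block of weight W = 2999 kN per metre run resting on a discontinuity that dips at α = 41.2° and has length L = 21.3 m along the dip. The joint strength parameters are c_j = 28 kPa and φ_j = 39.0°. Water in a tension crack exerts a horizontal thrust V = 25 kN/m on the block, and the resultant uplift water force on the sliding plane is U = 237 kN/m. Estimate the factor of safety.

Resolving the block weight along and normal to the plane and applying the Mohr–Coulomb strength on the joint:
N' = W cosα − U − V sinα = 2999·cos41.2° − 237 − 25·sin41.2° = 2003.0 kN/m
Driving force T = W sinα + V cosα = 2999·sin41.2° + 25·cos41.2° = 1994.2 kN/m
Resisting force R = c_j·L + N'·tanφ_j = 28·21.3 + 2003.0·tan39.0° = 596.4 + 1622.0 = 2218.4 kN/m
FS = R / T = 2218.4 / 1994.2 = 1.112

FS = 1.11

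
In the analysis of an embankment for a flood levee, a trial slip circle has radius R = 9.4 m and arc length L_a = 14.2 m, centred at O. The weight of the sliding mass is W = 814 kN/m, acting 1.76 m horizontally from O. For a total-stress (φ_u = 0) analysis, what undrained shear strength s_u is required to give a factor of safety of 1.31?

FS = s_u·L_a·R / (W·d), so s_u = FS·W·d / (L_a·R).
s_u = 1.31·814·1.76 / (14.20·9.4) = 1876.8 / 133.48 = 14.06 kPa

s_u = 14.1 kPa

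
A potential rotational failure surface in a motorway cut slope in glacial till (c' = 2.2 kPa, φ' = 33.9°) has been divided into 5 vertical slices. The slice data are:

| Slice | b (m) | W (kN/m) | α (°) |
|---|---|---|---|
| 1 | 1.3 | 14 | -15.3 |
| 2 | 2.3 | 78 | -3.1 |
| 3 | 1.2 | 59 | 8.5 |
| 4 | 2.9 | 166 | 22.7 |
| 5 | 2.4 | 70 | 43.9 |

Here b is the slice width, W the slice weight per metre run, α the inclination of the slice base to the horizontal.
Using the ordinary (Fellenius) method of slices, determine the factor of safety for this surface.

Ordinary method of slices: FS = Σ[c'·Δl_i + (W_i cosα_i)·tanφ'] / Σ W_i sinα_i, with Δl_i = b_i / cosα_i.
Slice 1: Δl = 1.3/cos(-15.3°) = 1.348 m; N'_1 = 14·cos(-15.3°) = 13.5; c'Δl = 2.97; W sinα = -3.7
Slice 2: Δl = 2.3/cos(-3.1°) = 2.303 m; N'_2 = 78·cos(-3.1°) = 77.9; c'Δl = 5.07; W sinα = -4.2
Slice 3: Δl = 1.2/cos8.5° = 1.213 m; N'_3 = 59·cos8.5° = 58.4; c'Δl = 2.67; W sinα = 8.7
Slice 4: Δl = 2.9/cos22.7° = 3.144 m; N'_4 = 166·cos22.7° = 153.1; c'Δl = 6.92; W sinα = 64.1
Slice 5: Δl = 2.4/cos43.9° = 3.331 m; N'_5 = 70·cos43.9° = 50.4; c'Δl = 7.33; W sinα = 48.5
Σc'Δl = 24.9 kN/m; ΣN' = 353.3 kN/m; ΣW sinα = 113.4 kN/m
Resisting = 24.9 + 353.3·tan33.9° = 24.9 + 237.4 = 262.4 kN/m
FS = 262.4 / 113.4 = 2.314

FS = 2.31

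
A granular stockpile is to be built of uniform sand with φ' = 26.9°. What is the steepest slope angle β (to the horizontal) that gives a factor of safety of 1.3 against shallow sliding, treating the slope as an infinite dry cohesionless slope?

For an infinite dry cohesionless slope FS = tanφ'/tanβ, so tanβ = tanφ' / FS.
tanβ = tan26.9° / 1.3 = 0.5073 / 1.3 = 0.3903
β = arctan(0.3903) = 21.32°

β = 21.3°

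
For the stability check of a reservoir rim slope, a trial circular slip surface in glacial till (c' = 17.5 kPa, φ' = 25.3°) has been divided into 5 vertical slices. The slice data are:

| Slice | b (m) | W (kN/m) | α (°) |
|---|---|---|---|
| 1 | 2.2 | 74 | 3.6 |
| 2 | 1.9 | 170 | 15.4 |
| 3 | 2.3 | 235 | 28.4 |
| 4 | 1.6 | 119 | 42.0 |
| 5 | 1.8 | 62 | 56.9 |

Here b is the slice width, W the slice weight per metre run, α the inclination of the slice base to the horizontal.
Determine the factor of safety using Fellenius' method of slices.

FS = 1.64

Ordinary method of slices: FS = Σ[c'·Δl_i + (W_i cosα_i)·tanφ'] / Σ W_i sinα_i, with Δl_i = b_i / cosα_i.
Slice 1: Δl = 2.2/cos3.6° = 2.204 m; N'_1 = 74·cos3.6° = 73.9; c'Δl = 38.58; W sinα = 4.6
Slice 2: Δl = 1.9/cos15.4° = 1.971 m; N'_2 = 170·cos15.4° = 163.9; c'Δl = 34.49; W sinα = 45.1
Slice 3: Δl = 2.3/cos28.4° = 2.615 m; N'_3 = 235·cos28.4° = 206.7; c'Δl = 45.76; W sinα = 111.8
Slice 4: Δl = 1.6/cos42.0° = 2.153 m; N'_4 = 119·cos42.0° = 88.4; c'Δl = 37.68; W sinα = 79.6
Slice 5: Δl = 1.8/cos56.9° = 3.296 m; N'_5 = 62·cos56.9° = 33.9; c'Δl = 57.68; W sinα = 51.9
Σc'Δl = 214.2 kN/m; ΣN' = 566.8 kN/m; ΣW sinα = 293.1 kN/m
Resisting = 214.2 + 566.8·tan25.3° = 214.2 + 267.9 = 482.1 kN/m
FS = 482.1 / 293.1 = 1.645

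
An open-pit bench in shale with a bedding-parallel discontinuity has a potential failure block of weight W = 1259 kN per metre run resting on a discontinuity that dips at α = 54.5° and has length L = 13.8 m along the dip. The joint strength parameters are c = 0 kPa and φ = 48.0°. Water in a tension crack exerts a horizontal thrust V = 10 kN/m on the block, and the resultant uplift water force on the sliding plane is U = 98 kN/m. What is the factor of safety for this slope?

FS = 0.67

Resolving the block weight along and normal to the plane and applying the Mohr–Coulomb strength on the joint:
N' = W cosα − U − V sinα = 1259·cos54.5° − 98 − 10·sin54.5° = 625.0 kN/m
Driving force T = W sinα + V cosα = 1259·sin54.5° + 10·cos54.5° = 1030.8 kN/m
Resisting force R = c·L + N'·tanφ = 0·13.8 + 625.0·tan48.0° = 0.0 + 694.1 = 694.1 kN/m
FS = R / T = 694.1 / 1030.8 = 0.673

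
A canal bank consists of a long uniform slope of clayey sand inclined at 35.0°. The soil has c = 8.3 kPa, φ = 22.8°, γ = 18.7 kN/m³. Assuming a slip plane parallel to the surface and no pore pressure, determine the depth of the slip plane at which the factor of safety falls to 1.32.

Setting FS = 1.32 in FS = [c + γz cos²β tanφ] / [γz sinβ cosβ] and solving for z:
z = c / [γ cosβ (FS·sinβ − cosβ·tanφ)]
  = 8.3 / [18.7·cos35.0°·(1.32·sin35.0° − cos35.0°·tan22.8°)]
  = 8.3 / [18.7·0.8192·(1.32·0.5736 − 0.8192·0.4204)]
  = 8.3 / 6.3230 = 1.313 m

z = 1.31 m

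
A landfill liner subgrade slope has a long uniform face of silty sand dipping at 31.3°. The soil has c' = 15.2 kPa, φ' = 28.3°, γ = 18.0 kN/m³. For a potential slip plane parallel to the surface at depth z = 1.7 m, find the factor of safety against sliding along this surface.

FS = 2.00

For an infinite slope with a slip plane parallel to the surface (no pore pressure): FS = [c' + γz cos²β tanφ'] / [γz sinβ cosβ].
γz = 18.0·1.7 = 30.60 kN/m²
Numerator = 15.2 + 30.60·cos²31.3°·tan28.3° = 15.2 + 30.60·0.7301·0.5384 = 27.229 kPa
Denominator = 30.60·sin31.3°·cos31.3° = 30.60·0.5195·0.8545 = 13.584 kPa
FS = 27.229 / 13.584 = 2.005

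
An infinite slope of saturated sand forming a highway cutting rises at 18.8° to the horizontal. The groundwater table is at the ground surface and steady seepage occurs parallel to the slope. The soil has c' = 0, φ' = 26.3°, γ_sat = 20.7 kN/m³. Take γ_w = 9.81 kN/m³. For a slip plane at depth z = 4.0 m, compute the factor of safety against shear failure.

FS = 0.76

With seepage parallel to the slope and the water table at the surface, the effective normal stress on the slip plane uses the buoyant unit weight γ' = γ_sat − γ_w while the driving shear stress uses γ_sat:
FS = [c' + γ' z cos²β tanφ'] / [γ_sat z sinβ cosβ]
(For c' = 0 this reduces to FS = (γ'/γ_sat)·tanφ'/tanβ.)
γ' = 20.7 − 9.81 = 10.89 kN/m³
Numerator = 0.0 + 10.89·4.0·cos²18.8°·tan26.3° = 0.0 + 10.89·4.0·0.8961·0.4942 = 19.293 kPa
Denominator = 20.7·4.0·sin18.8°·cos18.8° = 20.7·4.0·0.3223·0.9466 = 25.260 kPa
FS = 19.293 / 25.260 = 0.764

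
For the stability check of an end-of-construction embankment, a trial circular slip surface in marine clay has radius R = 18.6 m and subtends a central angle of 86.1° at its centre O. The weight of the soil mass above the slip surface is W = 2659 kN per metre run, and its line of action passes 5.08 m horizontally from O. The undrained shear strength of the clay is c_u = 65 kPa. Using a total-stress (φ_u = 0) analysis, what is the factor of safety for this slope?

Taking moments about the centre O, the resisting moment is provided by the undrained shear strength acting along the arc:
Arc length L_a = R·θ = 18.6·(86.1°·π/180) = 18.6·1.5027 = 27.95 m
M_R = c_u·L_a·R = 65·27.95·18.6 = 33792.5 kN·m/m
M_D = W·d = 2659·5.08 = 13507.7 kN·m/m
FS = M_R / M_D = 33792.5 / 13507.7 = 2.502

FS = 2.50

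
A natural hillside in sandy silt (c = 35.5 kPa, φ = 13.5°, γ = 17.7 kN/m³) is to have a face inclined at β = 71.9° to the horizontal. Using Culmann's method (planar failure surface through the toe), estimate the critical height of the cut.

Culmann's analysis gives the critical failure plane at α_cr = (β + φ)/2 = (71.9 + 13.5)/2 = 42.7°, and the critical height
H_c = (4c/γ) · sinβ cosφ / [1 − cos(β − φ)]
    = (4·35.5/17.7) · sin71.9°·cos13.5° / [1 − cos(58.4°)]
    = 8.023 · 0.9505·0.9724 / [1 − 0.5240]
    = 8.023 · 0.9243 / 0.4760
    = 15.58 m

H_c = 15.58 m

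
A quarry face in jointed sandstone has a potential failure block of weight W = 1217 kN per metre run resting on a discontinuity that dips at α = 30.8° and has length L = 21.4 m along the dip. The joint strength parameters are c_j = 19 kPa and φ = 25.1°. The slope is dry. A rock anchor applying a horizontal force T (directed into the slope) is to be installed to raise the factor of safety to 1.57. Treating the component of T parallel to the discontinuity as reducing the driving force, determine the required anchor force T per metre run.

T = 52 kN/m

Resolving forces along and normal to the sliding plane, with the horizontal anchor force T adding T·sinα to the effective normal force and T·cosα acting up the plane against the driving force:
FS = [c_jL + (W cosα + T sinα) tanφ] / [W sinα − T cosα]
Without the anchor: N' = 1045.4 kN/m, driving T_d = 623.2 kN/m, resisting R = 19·21.4 + 1045.4·tan25.1° = 896.3 kN/m, FS = 1.44.
Setting FS = 1.57 and solving for T:
1.57·(623.2 − T cos30.8°) = 896.3 + T sin30.8°·tan25.1°
T·(sin30.8°·tan25.1° + 1.57·cos30.8°) = 1.57·623.2 − 896.3
T·(0.5120·0.4684 + 1.57·0.8590) = 978.4 − 896.3 = 82.1
T·1.5884 = 82.1
T = 51.7 kN/m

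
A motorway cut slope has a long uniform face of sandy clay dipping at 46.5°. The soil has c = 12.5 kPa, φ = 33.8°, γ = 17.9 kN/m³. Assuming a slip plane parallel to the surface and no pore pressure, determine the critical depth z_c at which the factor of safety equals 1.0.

Setting FS = 1.00 in FS = [c + γz cos²β tanφ] / [γz sinβ cosβ] and solving for z:
z = c / [γ cosβ (FS·sinβ − cosβ·tanφ)]
  = 12.5 / [17.9·cos46.5°·(1.00·sin46.5° − cos46.5°·tan33.8°)]
  = 12.5 / [17.9·0.6884·(1.00·0.7254 − 0.6884·0.6694)]
  = 12.5 / 3.2598 = 3.835 m

z_c = 3.83 m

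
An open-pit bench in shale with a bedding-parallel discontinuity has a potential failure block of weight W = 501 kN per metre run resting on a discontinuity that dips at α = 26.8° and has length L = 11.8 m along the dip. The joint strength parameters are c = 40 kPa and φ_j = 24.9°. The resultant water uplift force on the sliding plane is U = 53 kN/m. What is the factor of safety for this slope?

Resolving the block weight along and normal to the plane and applying the Mohr–Coulomb strength on the joint:
N' = W cosα − U = 501·cos26.8° − 53 = 394.2 kN/m
Driving force T = W sinα = 501·sin26.8° = 225.9 kN/m
Resisting force R = c·L + N'·tanφ_j = 40·11.8 + 394.2·tan24.9° = 472.0 + 183.0 = 655.0 kN/m
FS = R / T = 655.0 / 225.9 = 2.900

FS = 2.90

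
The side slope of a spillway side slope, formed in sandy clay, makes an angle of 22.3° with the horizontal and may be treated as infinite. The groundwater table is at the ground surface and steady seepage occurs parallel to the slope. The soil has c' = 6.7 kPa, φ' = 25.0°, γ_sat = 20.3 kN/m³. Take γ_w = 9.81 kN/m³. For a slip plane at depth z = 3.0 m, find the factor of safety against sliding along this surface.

FS = 0.90

With seepage parallel to the slope and the water table at the surface, the effective normal stress on the slip plane uses the buoyant unit weight γ' = γ_sat − γ_w while the driving shear stress uses γ_sat:
FS = [c' + γ' z cos²β tanφ'] / [γ_sat z sinβ cosβ]
γ' = 20.3 − 9.81 = 10.49 kN/m³
Numerator = 6.7 + 10.49·3.0·cos²22.3°·tan25.0° = 6.7 + 10.49·3.0·0.8560·0.4663 = 19.262 kPa
Denominator = 20.3·3.0·sin22.3°·cos22.3° = 20.3·3.0·0.3795·0.9252 = 21.381 kPa
FS = 19.262 / 21.381 = 0.901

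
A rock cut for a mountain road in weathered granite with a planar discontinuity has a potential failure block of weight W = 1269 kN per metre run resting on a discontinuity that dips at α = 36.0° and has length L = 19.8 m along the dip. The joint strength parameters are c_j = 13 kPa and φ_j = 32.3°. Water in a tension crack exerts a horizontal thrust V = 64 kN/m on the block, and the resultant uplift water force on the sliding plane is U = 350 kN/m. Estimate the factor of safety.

FS = 0.83

Resolving the block weight along and normal to the plane and applying the Mohr–Coulomb strength on the joint:
N' = W cosα − U − V sinα = 1269·cos36.0° − 350 − 64·sin36.0° = 639.0 kN/m
Driving force T = W sinα + V cosα = 1269·sin36.0° + 64·cos36.0° = 797.7 kN/m
Resisting force R = c_j·L + N'·tanφ_j = 13·19.8 + 639.0·tan32.3° = 257.4 + 404.0 = 661.4 kN/m
FS = R / T = 661.4 / 797.7 = 0.829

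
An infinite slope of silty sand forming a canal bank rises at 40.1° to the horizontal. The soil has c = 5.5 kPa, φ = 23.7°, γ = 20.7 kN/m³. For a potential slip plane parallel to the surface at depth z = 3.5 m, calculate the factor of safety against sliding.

For an infinite slope with a slip plane parallel to the surface (no pore pressure): FS = [c + γz cos²β tanφ] / [γz sinβ cosβ].
γz = 20.7·3.5 = 72.45 kN/m²
Numerator = 5.5 + 72.45·cos²40.1°·tan23.7° = 5.5 + 72.45·0.5851·0.4390 = 24.108 kPa
Denominator = 72.45·sin40.1°·cos40.1° = 72.45·0.6441·0.7649 = 35.696 kPa
FS = 24.108 / 35.696 = 0.675

FS = 0.68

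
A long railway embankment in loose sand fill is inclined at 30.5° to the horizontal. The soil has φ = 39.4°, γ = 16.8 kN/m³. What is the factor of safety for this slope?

FS = 1.39

For a dry cohesionless infinite slope the factor of safety is FS = tanφ / tanβ.
FS = tan39.4° / tan30.5° = 0.8214 / 0.5890 = 1.394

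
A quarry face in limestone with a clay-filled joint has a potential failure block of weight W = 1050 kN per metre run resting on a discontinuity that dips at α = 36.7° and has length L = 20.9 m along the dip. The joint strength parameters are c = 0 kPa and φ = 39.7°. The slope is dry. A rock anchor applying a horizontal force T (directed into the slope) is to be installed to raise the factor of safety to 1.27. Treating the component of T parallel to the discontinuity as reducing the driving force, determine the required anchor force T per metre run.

T = 65 kN/m

Resolving forces along and normal to the sliding plane, with the horizontal anchor force T adding T·sinα to the effective normal force and T·cosα acting up the plane against the driving force:
FS = [cL + (W cosα + T sinα) tanφ] / [W sinα − T cosα]
Without the anchor: N' = 841.9 kN/m, driving T_d = 627.5 kN/m, resisting R = 0·20.9 + 841.9·tan39.7° = 698.9 kN/m, FS = 1.11.
Setting FS = 1.27 and solving for T:
1.27·(627.5 − T cos36.7°) = 698.9 + T sin36.7°·tan39.7°
T·(sin36.7°·tan39.7° + 1.27·cos36.7°) = 1.27·627.5 − 698.9
T·(0.5976·0.8302 + 1.27·0.8018) = 796.9 − 698.9 = 98.0
T·1.5144 = 98.0
T = 64.7 kN/m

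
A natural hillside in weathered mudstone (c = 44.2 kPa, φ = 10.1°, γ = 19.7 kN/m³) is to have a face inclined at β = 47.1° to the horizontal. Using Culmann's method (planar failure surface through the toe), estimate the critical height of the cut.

Culmann's analysis gives the critical failure plane at α_cr = (β + φ)/2 = (47.1 + 10.1)/2 = 28.6°, and the critical height
H_c = (4c/γ) · sinβ cosφ / [1 − cos(β − φ)]
    = (4·44.2/19.7) · sin47.1°·cos10.1° / [1 − cos(37.0°)]
    = 8.975 · 0.7325·0.9845 / [1 − 0.7986]
    = 8.975 · 0.7212 / 0.2014
    = 32.14 m

H_c = 32.14 m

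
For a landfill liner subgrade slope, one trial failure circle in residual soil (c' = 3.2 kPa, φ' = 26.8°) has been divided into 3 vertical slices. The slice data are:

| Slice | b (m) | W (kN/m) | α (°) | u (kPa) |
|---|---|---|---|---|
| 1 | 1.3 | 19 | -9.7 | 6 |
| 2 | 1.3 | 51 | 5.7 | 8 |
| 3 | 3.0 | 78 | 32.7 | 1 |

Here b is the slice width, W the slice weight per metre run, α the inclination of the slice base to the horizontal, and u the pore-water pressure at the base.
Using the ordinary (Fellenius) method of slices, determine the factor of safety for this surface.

Ordinary method of slices: FS = Σ[c'·Δl_i + (W_i cosα_i − u_i·Δl_i)·tanφ'] / Σ W_i sinα_i, with Δl_i = b_i / cosα_i.
Slice 1: Δl = 1.3/cos(-9.7°) = 1.319 m; N'_1 = 19·cos(-9.7°) − 6·1.319 = 10.8; c'Δl = 4.22; W sinα = -3.2
Slice 2: Δl = 1.3/cos5.7° = 1.306 m; N'_2 = 51·cos5.7° − 8·1.306 = 40.3; c'Δl = 4.18; W sinα = 5.1
Slice 3: Δl = 3.0/cos32.7° = 3.565 m; N'_3 = 78·cos32.7° − 1·3.565 = 62.1; c'Δl = 11.41; W sinα = 42.1
Σc'Δl = 19.8 kN/m; ΣN' = 113.2 kN/m; ΣW sinα = 44.0 kN/m
Resisting = 19.8 + 113.2·tan26.8° = 19.8 + 57.2 = 77.0 kN/m
FS = 77.0 / 44.0 = 1.749

FS = 1.75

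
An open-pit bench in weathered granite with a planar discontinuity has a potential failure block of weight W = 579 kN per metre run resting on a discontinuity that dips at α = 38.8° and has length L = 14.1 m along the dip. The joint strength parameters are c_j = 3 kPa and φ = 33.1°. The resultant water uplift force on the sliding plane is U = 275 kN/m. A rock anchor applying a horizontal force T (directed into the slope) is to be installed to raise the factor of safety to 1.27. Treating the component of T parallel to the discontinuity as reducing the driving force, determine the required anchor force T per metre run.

T = 217 kN/m

Resolving forces along and normal to the sliding plane, with the horizontal anchor force T adding T·sinα to the effective normal force and T·cosα acting up the plane against the driving force:
FS = [c_jL + (W cosα − U + T sinα) tanφ] / [W sinα − T cosα]
Without the anchor: N' = 176.2 kN/m, driving T_d = 362.8 kN/m, resisting R = 3·14.1 + 176.2·tan33.1° = 157.2 kN/m, FS = 0.43.
Setting FS = 1.27 and solving for T:
1.27·(362.8 − T cos38.8°) = 157.2 + T sin38.8°·tan33.1°
T·(sin38.8°·tan33.1° + 1.27·cos38.8°) = 1.27·362.8 − 157.2
T·(0.6266·0.6519 + 1.27·0.7793) = 460.8 − 157.2 = 303.6
T·1.3982 = 303.6
T = 217.1 kN/m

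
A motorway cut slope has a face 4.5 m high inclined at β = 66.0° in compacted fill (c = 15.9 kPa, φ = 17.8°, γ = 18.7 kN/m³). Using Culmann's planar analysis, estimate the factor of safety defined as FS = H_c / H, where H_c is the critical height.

FS = 1.97

H_c = (4c/γ) · sinβ cosφ / [1 − cos(β − φ)]
    = (4·15.9/18.7) · sin66.0°·cos17.8° / [1 − cos48.2°]
    = 3.401 · 0.8698 / 0.3335 = 8.87 m
FS = H_c / H = 8.87 / 4.5 = 1.971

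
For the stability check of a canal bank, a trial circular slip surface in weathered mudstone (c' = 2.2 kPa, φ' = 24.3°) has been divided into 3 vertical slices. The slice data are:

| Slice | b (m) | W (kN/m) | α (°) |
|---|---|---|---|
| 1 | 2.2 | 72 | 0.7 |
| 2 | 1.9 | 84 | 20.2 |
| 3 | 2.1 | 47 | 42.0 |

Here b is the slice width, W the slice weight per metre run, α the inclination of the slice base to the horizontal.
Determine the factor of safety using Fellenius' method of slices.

Ordinary method of slices: FS = Σ[c'·Δl_i + (W_i cosα_i)·tanφ'] / Σ W_i sinα_i, with Δl_i = b_i / cosα_i.
Slice 1: Δl = 2.2/cos0.7° = 2.200 m; N'_1 = 72·cos0.7° = 72.0; c'Δl = 4.84; W sinα = 0.9
Slice 2: Δl = 1.9/cos20.2° = 2.025 m; N'_2 = 84·cos20.2° = 78.8; c'Δl = 4.45; W sinα = 29.0
Slice 3: Δl = 2.1/cos42.0° = 2.826 m; N'_3 = 47·cos42.0° = 34.9; c'Δl = 6.22; W sinα = 31.4
Σc'Δl = 15.5 kN/m; ΣN' = 185.8 kN/m; ΣW sinα = 61.3 kN/m
Resisting = 15.5 + 185.8·tan24.3° = 15.5 + 83.9 = 99.4 kN/m
FS = 99.4 / 61.3 = 1.620

FS = 1.62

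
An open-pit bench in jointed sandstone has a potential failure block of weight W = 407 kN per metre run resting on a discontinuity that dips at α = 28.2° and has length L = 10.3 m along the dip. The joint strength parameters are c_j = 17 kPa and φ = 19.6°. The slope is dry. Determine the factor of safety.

FS = 1.57

Resolving the block weight along and normal to the plane and applying the Mohr–Coulomb strength on the joint:
N' = W cosα = 407·cos28.2° = 358.7 kN/m
Driving force T = W sinα = 407·sin28.2° = 192.3 kN/m
Resisting force R = c_j·L + N'·tanφ = 17·10.3 + 358.7·tan19.6° = 175.1 + 127.7 = 302.8 kN/m
FS = R / T = 302.8 / 192.3 = 1.575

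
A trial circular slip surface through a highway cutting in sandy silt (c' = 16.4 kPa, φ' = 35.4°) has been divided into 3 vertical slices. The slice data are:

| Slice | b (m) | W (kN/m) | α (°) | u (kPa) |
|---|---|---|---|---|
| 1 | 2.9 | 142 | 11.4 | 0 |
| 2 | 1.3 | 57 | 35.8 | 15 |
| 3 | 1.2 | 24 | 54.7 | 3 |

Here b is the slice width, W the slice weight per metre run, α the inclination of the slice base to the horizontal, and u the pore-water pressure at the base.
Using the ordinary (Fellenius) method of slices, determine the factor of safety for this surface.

Ordinary method of slices: FS = Σ[c'·Δl_i + (W_i cosα_i − u_i·Δl_i)·tanφ'] / Σ W_i sinα_i, with Δl_i = b_i / cosα_i.
Slice 1: Δl = 2.9/cos11.4° = 2.958 m; N'_1 = 142·cos11.4° − 0·2.958 = 139.2; c'Δl = 48.52; W sinα = 28.1
Slice 2: Δl = 1.3/cos35.8° = 1.603 m; N'_2 = 57·cos35.8° − 15·1.603 = 22.2; c'Δl = 26.29; W sinα = 33.3
Slice 3: Δl = 1.2/cos54.7° = 2.077 m; N'_3 = 24·cos54.7° − 3·2.077 = 7.6; c'Δl = 34.06; W sinα = 19.6
Σc'Δl = 108.9 kN/m; ΣN' = 169.0 kN/m; ΣW sinα = 81.0 kN/m
Resisting = 108.9 + 169.0·tan35.4° = 108.9 + 120.1 = 229.0 kN/m
FS = 229.0 / 81.0 = 2.827

FS = 2.83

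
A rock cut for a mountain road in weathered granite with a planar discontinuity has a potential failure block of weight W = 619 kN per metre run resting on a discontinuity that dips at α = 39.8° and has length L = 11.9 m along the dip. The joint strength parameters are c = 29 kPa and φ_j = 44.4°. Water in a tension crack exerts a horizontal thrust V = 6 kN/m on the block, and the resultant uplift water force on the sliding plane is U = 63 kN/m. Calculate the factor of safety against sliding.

FS = 1.86

Resolving the block weight along and normal to the plane and applying the Mohr–Coulomb strength on the joint:
N' = W cosα − U − V sinα = 619·cos39.8° − 63 − 6·sin39.8° = 408.7 kN/m
Driving force T = W sinα + V cosα = 619·sin39.8° + 6·cos39.8° = 400.8 kN/m
Resisting force R = c·L + N'·tanφ_j = 29·11.9 + 408.7·tan44.4° = 345.1 + 400.3 = 745.4 kN/m
FS = R / T = 745.4 / 400.8 = 1.859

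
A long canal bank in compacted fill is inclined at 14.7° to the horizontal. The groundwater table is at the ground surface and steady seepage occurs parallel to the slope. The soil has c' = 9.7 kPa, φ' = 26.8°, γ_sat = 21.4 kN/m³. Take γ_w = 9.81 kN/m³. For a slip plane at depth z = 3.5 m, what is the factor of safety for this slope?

FS = 1.57

With seepage parallel to the slope and the water table at the surface, the effective normal stress on the slip plane uses the buoyant unit weight γ' = γ_sat − γ_w while the driving shear stress uses γ_sat:
FS = [c' + γ' z cos²β tanφ'] / [γ_sat z sinβ cosβ]
γ' = 21.4 − 9.81 = 11.59 kN/m³
Numerator = 9.7 + 11.59·3.5·cos²14.7°·tan26.8° = 9.7 + 11.59·3.5·0.9356·0.5051 = 28.871 kPa
Denominator = 21.4·3.5·sin14.7°·cos14.7° = 21.4·3.5·0.2538·0.9673 = 18.384 kPa
FS = 28.871 / 18.384 = 1.570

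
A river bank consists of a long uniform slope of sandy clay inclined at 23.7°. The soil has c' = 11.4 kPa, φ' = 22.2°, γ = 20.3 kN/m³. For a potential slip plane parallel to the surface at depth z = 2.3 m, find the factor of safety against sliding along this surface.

FS = 1.59

For an infinite slope with a slip plane parallel to the surface (no pore pressure): FS = [c' + γz cos²β tanφ'] / [γz sinβ cosβ].
γz = 20.3·2.3 = 46.69 kN/m²
Numerator = 11.4 + 46.69·cos²23.7°·tan22.2° = 11.4 + 46.69·0.8384·0.4081 = 27.375 kPa
Denominator = 46.69·sin23.7°·cos23.7° = 46.69·0.4019·0.9157 = 17.184 kPa
FS = 27.375 / 17.184 = 1.593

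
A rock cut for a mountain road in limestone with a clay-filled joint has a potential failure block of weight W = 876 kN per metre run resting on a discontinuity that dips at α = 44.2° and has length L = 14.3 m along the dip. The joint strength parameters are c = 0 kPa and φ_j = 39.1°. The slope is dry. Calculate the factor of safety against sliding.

Resolving the block weight along and normal to the plane and applying the Mohr–Coulomb strength on the joint:
N' = W cosα = 876·cos44.2° = 628.0 kN/m
Driving force T = W sinα = 876·sin44.2° = 610.7 kN/m
Resisting force R = c·L + N'·tanφ_j = 0·14.3 + 628.0·tan39.1° = 0.0 + 510.4 = 510.4 kN/m
FS = R / T = 510.4 / 610.7 = 0.836

FS = 0.84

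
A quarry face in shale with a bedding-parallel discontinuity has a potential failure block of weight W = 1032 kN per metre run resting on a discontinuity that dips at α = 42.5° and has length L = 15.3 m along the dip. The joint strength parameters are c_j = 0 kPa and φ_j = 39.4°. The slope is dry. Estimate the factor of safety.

Resolving the block weight along and normal to the plane and applying the Mohr–Coulomb strength on the joint:
N' = W cosα = 1032·cos42.5° = 760.9 kN/m
Driving force T = W sinα = 1032·sin42.5° = 697.2 kN/m
Resisting force R = c_j·L + N'·tanφ_j = 0·15.3 + 760.9·tan39.4° = 0.0 + 625.0 = 625.0 kN/m
FS = R / T = 625.0 / 697.2 = 0.896

FS = 0.90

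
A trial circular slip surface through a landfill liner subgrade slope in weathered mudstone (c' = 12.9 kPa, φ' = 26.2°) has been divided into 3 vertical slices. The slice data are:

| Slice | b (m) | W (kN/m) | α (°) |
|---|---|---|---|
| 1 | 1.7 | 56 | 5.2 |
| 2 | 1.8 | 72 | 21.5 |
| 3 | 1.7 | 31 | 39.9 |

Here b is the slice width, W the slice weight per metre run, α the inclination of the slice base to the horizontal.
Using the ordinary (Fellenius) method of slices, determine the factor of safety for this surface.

FS = 2.88

Ordinary method of slices: FS = Σ[c'·Δl_i + (W_i cosα_i)·tanφ'] / Σ W_i sinα_i, with Δl_i = b_i / cosα_i.
Slice 1: Δl = 1.7/cos5.2° = 1.707 m; N'_1 = 56·cos5.2° = 55.8; c'Δl = 22.02; W sinα = 5.1
Slice 2: Δl = 1.8/cos21.5° = 1.935 m; N'_2 = 72·cos21.5° = 67.0; c'Δl = 24.96; W sinα = 26.4
Slice 3: Δl = 1.7/cos39.9° = 2.216 m; N'_3 = 31·cos39.9° = 23.8; c'Δl = 28.59; W sinα = 19.9
Σc'Δl = 75.6 kN/m; ΣN' = 146.5 kN/m; ΣW sinα = 51.3 kN/m
Resisting = 75.6 + 146.5·tan26.2° = 75.6 + 72.1 = 147.7 kN/m
FS = 147.7 / 51.3 = 2.876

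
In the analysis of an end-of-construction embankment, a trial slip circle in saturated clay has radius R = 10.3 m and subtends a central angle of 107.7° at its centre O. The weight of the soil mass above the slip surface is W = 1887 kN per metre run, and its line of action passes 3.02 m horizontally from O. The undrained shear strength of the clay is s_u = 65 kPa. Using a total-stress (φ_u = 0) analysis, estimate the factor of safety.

FS = 2.27

Taking moments about the centre O, the resisting moment is provided by the undrained shear strength acting along the arc:
Arc length L_a = R·θ = 10.3·(107.7°·π/180) = 10.3·1.8797 = 19.36 m
M_R = s_u·L_a·R = 65·19.36·10.3 = 12962.3 kN·m/m
M_D = W·d = 1887·3.02 = 5698.7 kN·m/m
FS = M_R / M_D = 12962.3 / 5698.7 = 2.275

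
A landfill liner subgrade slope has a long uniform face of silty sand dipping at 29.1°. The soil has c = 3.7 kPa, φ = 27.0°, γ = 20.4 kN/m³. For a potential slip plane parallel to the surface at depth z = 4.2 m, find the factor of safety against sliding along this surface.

For an infinite slope with a slip plane parallel to the surface (no pore pressure): FS = [c + γz cos²β tanφ] / [γz sinβ cosβ].
γz = 20.4·4.2 = 85.68 kN/m²
Numerator = 3.7 + 85.68·cos²29.1°·tan27.0° = 3.7 + 85.68·0.7635·0.5095 = 37.030 kPa
Denominator = 85.68·sin29.1°·cos29.1° = 85.68·0.4863·0.8738 = 36.409 kPa
FS = 37.030 / 36.409 = 1.017

FS = 1.02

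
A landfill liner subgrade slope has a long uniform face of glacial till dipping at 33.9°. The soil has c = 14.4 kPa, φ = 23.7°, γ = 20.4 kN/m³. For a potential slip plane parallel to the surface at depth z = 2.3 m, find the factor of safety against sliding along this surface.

FS = 1.32

For an infinite slope with a slip plane parallel to the surface (no pore pressure): FS = [c + γz cos²β tanφ] / [γz sinβ cosβ].
γz = 20.4·2.3 = 46.92 kN/m²
Numerator = 14.4 + 46.92·cos²33.9°·tan23.7° = 14.4 + 46.92·0.6889·0.4390 = 28.589 kPa
Denominator = 46.92·sin33.9°·cos33.9° = 46.92·0.5577·0.8300 = 21.721 kPa
FS = 28.589 / 21.721 = 1.316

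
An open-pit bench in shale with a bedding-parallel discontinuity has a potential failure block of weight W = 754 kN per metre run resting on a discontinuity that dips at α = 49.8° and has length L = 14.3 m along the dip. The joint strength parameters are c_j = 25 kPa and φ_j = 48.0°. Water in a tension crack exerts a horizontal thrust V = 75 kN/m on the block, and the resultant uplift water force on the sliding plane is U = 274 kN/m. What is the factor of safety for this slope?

Resolving the block weight along and normal to the plane and applying the Mohr–Coulomb strength on the joint:
N' = W cosα − U − V sinα = 754·cos49.8° − 274 − 75·sin49.8° = 155.4 kN/m
Driving force T = W sinα + V cosα = 754·sin49.8° + 75·cos49.8° = 624.3 kN/m
Resisting force R = c_j·L + N'·tanφ_j = 25·14.3 + 155.4·tan48.0° = 357.5 + 172.6 = 530.1 kN/m
FS = R / T = 530.1 / 624.3 = 0.849

FS = 0.85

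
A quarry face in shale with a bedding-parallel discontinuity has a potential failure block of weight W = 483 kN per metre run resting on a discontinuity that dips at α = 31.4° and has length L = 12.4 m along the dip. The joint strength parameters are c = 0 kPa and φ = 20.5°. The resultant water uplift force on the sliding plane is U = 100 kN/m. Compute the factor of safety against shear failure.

Resolving the block weight along and normal to the plane and applying the Mohr–Coulomb strength on the joint:
N' = W cosα − U = 483·cos31.4° − 100 = 312.3 kN/m
Driving force T = W sinα = 483·sin31.4° = 251.6 kN/m
Resisting force R = c·L + N'·tanφ = 0·12.4 + 312.3·tan20.5° = 0.0 + 116.8 = 116.8 kN/m
FS = R / T = 116.8 / 251.6 = 0.464

FS = 0.46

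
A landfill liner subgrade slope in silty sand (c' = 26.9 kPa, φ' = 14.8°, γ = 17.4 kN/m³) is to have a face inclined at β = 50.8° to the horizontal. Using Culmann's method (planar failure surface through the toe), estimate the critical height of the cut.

H_c = 24.26 m

Culmann's analysis gives the critical failure plane at α_cr = (β + φ')/2 = (50.8 + 14.8)/2 = 32.8°, and the critical height
H_c = (4c'/γ) · sinβ cosφ' / [1 − cos(β − φ')]
    = (4·26.9/17.4) · sin50.8°·cos14.8° / [1 − cos(36.0°)]
    = 6.184 · 0.7749·0.9668 / [1 − 0.8090]
    = 6.184 · 0.7492 / 0.1910
    = 24.26 m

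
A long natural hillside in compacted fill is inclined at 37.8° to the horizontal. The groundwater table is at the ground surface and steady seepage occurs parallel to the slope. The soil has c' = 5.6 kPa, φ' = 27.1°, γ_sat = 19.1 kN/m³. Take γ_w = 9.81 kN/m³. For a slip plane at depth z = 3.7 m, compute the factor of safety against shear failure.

With seepage parallel to the slope and the water table at the surface, the effective normal stress on the slip plane uses the buoyant unit weight γ' = γ_sat − γ_w while the driving shear stress uses γ_sat:
FS = [c' + γ' z cos²β tanφ'] / [γ_sat z sinβ cosβ]
γ' = 19.1 − 9.81 = 9.29 kN/m³
Numerator = 5.6 + 9.29·3.7·cos²37.8°·tan27.1° = 5.6 + 9.29·3.7·0.6243·0.5117 = 16.582 kPa
Denominator = 19.1·3.7·sin37.8°·cos37.8° = 19.1·3.7·0.6129·0.7902 = 34.225 kPa
FS = 16.582 / 34.225 = 0.484

FS = 0.48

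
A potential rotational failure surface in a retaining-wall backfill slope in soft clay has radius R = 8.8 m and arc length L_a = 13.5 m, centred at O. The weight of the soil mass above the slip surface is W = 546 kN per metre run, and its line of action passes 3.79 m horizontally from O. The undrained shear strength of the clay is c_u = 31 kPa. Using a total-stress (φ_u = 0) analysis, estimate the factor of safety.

FS = 1.78

Taking moments about the centre O, the resisting moment is provided by the undrained shear strength acting along the arc:
M_R = c_u·L_a·R = 31·13.50·8.8 = 3682.8 kN·m/m
M_D = W·d = 546·3.79 = 2069.3 kN·m/m
FS = M_R / M_D = 3682.8 / 2069.3 = 1.780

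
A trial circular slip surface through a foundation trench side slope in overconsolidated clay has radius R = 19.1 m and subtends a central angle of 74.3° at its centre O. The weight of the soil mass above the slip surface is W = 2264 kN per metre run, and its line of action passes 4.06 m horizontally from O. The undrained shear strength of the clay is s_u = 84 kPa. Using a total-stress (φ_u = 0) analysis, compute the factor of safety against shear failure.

Taking moments about the centre O, the resisting moment is provided by the undrained shear strength acting along the arc:
Arc length L_a = R·θ = 19.1·(74.3°·π/180) = 19.1·1.2968 = 24.77 m
M_R = s_u·L_a·R = 84·24.77·19.1 = 39738.6 kN·m/m
M_D = W·d = 2264·4.06 = 9191.8 kN·m/m
FS = M_R / M_D = 39738.6 / 9191.8 = 4.323

FS = 4.32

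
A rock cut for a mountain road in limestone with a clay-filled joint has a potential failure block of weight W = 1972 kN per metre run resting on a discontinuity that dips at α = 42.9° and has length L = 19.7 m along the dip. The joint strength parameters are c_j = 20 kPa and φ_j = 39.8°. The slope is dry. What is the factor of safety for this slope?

FS = 1.19

Resolving the block weight along and normal to the plane and applying the Mohr–Coulomb strength on the joint:
N' = W cosα = 1972·cos42.9° = 1444.6 kN/m
Driving force T = W sinα = 1972·sin42.9° = 1342.4 kN/m
Resisting force R = c_j·L + N'·tanφ_j = 20·19.7 + 1444.6·tan39.8° = 394.0 + 1203.6 = 1597.6 kN/m
FS = R / T = 1597.6 / 1342.4 = 1.190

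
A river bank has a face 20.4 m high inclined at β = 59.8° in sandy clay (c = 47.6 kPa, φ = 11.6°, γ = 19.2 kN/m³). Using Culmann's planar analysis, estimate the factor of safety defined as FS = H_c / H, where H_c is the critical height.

H_c = (4c/γ) · sinβ cosφ / [1 − cos(β − φ)]
    = (4·47.6/19.2) · sin59.8°·cos11.6° / [1 − cos48.2°]
    = 9.917 · 0.8466 / 0.3335 = 25.18 m
FS = H_c / H = 25.18 / 20.4 = 1.234

FS = 1.23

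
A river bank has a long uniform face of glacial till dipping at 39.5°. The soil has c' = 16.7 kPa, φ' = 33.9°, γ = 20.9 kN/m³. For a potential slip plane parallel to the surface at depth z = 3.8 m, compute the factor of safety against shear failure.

For an infinite slope with a slip plane parallel to the surface (no pore pressure): FS = [c' + γz cos²β tanφ'] / [γz sinβ cosβ].
γz = 20.9·3.8 = 79.42 kN/m²
Numerator = 16.7 + 79.42·cos²39.5°·tan33.9° = 16.7 + 79.42·0.5954·0.6720 = 48.476 kPa
Denominator = 79.42·sin39.5°·cos39.5° = 79.42·0.6361·0.7716 = 38.980 kPa
FS = 48.476 / 38.980 = 1.244

FS = 1.24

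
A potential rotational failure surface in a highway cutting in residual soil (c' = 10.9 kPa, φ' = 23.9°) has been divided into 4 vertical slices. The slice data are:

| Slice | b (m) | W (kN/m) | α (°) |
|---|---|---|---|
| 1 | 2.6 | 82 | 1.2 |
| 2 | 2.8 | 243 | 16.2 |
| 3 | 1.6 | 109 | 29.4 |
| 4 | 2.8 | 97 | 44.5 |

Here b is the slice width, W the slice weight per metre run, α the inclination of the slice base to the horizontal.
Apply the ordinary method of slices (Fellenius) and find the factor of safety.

Ordinary method of slices: FS = Σ[c'·Δl_i + (W_i cosα_i)·tanφ'] / Σ W_i sinα_i, with Δl_i = b_i / cosα_i.
Slice 1: Δl = 2.6/cos1.2° = 2.601 m; N'_1 = 82·cos1.2° = 82.0; c'Δl = 28.35; W sinα = 1.7
Slice 2: Δl = 2.8/cos16.2° = 2.916 m; N'_2 = 243·cos16.2° = 233.4; c'Δl = 31.78; W sinα = 67.8
Slice 3: Δl = 1.6/cos29.4° = 1.837 m; N'_3 = 109·cos29.4° = 95.0; c'Δl = 20.02; W sinα = 53.5
Slice 4: Δl = 2.8/cos44.5° = 3.926 m; N'_4 = 97·cos44.5° = 69.2; c'Δl = 42.79; W sinα = 68.0
Σc'Δl = 122.9 kN/m; ΣN' = 479.5 kN/m; ΣW sinα = 191.0 kN/m
Resisting = 122.9 + 479.5·tan23.9° = 122.9 + 212.5 = 335.4 kN/m
FS = 335.4 / 191.0 = 1.756

FS = 1.76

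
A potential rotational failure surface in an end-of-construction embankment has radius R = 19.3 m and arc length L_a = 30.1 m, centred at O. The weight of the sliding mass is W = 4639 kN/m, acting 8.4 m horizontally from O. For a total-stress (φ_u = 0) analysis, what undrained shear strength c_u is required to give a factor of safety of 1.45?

c_u = 97.3 kPa

FS = c_u·L_a·R / (W·d), so c_u = FS·W·d / (L_a·R).
c_u = 1.45·4639·8.4 / (30.10·19.3) = 56503.0 / 580.93 = 97.26 kPa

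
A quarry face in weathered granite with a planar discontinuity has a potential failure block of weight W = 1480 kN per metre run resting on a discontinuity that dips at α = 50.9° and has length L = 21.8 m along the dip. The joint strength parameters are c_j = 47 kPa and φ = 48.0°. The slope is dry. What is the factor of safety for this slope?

Resolving the block weight along and normal to the plane and applying the Mohr–Coulomb strength on the joint:
N' = W cosα = 1480·cos50.9° = 933.4 kN/m
Driving force T = W sinα = 1480·sin50.9° = 1148.5 kN/m
Resisting force R = c_j·L + N'·tanφ = 47·21.8 + 933.4·tan48.0° = 1024.6 + 1036.6 = 2061.2 kN/m
FS = R / T = 2061.2 / 1148.5 = 1.795

FS = 1.79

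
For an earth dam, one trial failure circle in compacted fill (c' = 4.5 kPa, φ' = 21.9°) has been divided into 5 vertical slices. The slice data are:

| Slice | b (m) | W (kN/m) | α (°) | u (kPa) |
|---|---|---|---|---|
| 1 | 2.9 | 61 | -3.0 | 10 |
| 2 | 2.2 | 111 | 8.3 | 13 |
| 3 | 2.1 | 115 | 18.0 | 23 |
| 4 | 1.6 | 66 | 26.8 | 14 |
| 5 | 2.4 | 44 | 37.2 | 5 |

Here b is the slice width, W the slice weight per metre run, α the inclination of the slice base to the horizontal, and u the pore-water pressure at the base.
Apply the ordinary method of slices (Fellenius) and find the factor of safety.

FS = 1.39

Ordinary method of slices: FS = Σ[c'·Δl_i + (W_i cosα_i − u_i·Δl_i)·tanφ'] / Σ W_i sinα_i, with Δl_i = b_i / cosα_i.
Slice 1: Δl = 2.9/cos(-3.0°) = 2.904 m; N'_1 = 61·cos(-3.0°) − 10·2.904 = 31.9; c'Δl = 13.07; W sinα = -3.2
Slice 2: Δl = 2.2/cos8.3° = 2.223 m; N'_2 = 111·cos8.3° − 13·2.223 = 80.9; c'Δl = 10.00; W sinα = 16.0
Slice 3: Δl = 2.1/cos18.0° = 2.208 m; N'_3 = 115·cos18.0° − 23·2.208 = 58.6; c'Δl = 9.94; W sinα = 35.5
Slice 4: Δl = 1.6/cos26.8° = 1.793 m; N'_4 = 66·cos26.8° − 14·1.793 = 33.8; c'Δl = 8.07; W sinα = 29.8
Slice 5: Δl = 2.4/cos37.2° = 3.013 m; N'_5 = 44·cos37.2° − 5·3.013 = 20.0; c'Δl = 13.56; W sinα = 26.6
Σc'Δl = 54.6 kN/m; ΣN' = 225.2 kN/m; ΣW sinα = 104.7 kN/m
Resisting = 54.6 + 225.2·tan21.9° = 54.6 + 90.5 = 145.2 kN/m
FS = 145.2 / 104.7 = 1.386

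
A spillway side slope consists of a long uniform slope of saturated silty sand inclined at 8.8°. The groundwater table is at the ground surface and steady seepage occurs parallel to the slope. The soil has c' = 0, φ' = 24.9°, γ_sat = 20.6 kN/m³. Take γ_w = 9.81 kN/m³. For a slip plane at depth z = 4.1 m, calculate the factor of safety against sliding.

With seepage parallel to the slope and the water table at the surface, the effective normal stress on the slip plane uses the buoyant unit weight γ' = γ_sat − γ_w while the driving shear stress uses γ_sat:
FS = [c' + γ' z cos²β tanφ'] / [γ_sat z sinβ cosβ]
(For c' = 0 this reduces to FS = (γ'/γ_sat)·tanφ'/tanβ.)
γ' = 20.6 − 9.81 = 10.79 kN/m³
Numerator = 0.0 + 10.79·4.1·cos²8.8°·tan24.9° = 0.0 + 10.79·4.1·0.9766·0.4642 = 20.054 kPa
Denominator = 20.6·4.1·sin8.8°·cos8.8° = 20.6·4.1·0.1530·0.9882 = 12.769 kPa
FS = 20.054 / 12.769 = 1.571

FS = 1.57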